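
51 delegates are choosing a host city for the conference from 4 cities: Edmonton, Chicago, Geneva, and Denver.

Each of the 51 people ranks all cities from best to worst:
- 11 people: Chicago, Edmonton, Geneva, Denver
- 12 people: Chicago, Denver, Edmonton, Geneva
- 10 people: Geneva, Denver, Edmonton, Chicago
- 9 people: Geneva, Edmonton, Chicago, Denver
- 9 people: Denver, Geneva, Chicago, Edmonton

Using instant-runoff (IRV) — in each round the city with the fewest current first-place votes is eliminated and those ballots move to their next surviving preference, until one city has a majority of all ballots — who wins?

Geneva

Round 1: Edmonton 0, Chicago 23, Geneva 19, Denver 9. Edmonton eliminated.
Round 2: Chicago 23, Geneva 19, Denver 9. Denver eliminated.
Round 3: Chicago 23, Geneva 28. Geneva has a majority (≥26).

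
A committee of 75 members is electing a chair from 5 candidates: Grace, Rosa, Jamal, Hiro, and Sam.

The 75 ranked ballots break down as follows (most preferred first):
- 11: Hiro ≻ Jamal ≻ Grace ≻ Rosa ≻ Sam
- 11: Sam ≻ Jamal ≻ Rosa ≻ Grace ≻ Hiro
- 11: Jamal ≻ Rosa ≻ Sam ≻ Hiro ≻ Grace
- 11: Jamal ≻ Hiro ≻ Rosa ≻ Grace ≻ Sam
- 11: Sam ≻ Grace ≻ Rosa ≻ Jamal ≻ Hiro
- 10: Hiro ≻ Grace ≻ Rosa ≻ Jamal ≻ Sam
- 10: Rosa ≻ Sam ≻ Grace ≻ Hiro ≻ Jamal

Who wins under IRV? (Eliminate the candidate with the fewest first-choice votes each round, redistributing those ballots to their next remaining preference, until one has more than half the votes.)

Round 1: Grace 0, Rosa 10, Jamal 22, Hiro 21, Sam 22. Grace eliminated.
Round 2: Rosa 10, Jamal 22, Hiro 21, Sam 22. Rosa eliminated.
Round 3: Jamal 22, Hiro 21, Sam 32. Hiro eliminated.
Round 4: Jamal 43, Sam 32. Jamal has a majority (≥38).

Jamal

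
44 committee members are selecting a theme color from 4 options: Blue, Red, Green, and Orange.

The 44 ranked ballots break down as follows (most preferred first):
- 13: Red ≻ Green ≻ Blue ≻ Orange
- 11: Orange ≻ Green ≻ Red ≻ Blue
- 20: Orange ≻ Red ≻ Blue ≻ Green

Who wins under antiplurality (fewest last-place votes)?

Red

Last-place votes: Blue 11, Red 0, Green 20, Orange 13.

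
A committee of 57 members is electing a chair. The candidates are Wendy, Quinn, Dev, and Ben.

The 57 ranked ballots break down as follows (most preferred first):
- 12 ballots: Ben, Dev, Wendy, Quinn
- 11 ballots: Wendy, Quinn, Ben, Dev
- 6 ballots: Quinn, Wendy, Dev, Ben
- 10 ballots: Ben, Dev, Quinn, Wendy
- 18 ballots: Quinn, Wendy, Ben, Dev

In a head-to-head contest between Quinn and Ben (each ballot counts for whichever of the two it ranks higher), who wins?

Quinn

Quinn is ranked above Ben on 35 ballots; Ben above Quinn on 22.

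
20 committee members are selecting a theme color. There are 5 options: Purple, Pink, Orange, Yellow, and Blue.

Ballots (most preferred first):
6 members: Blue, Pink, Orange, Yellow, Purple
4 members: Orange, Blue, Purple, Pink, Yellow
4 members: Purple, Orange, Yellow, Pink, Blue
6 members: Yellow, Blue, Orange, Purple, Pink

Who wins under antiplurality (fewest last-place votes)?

Orange

Last-place votes: Purple 6, Pink 6, Orange 0, Yellow 4, Blue 4.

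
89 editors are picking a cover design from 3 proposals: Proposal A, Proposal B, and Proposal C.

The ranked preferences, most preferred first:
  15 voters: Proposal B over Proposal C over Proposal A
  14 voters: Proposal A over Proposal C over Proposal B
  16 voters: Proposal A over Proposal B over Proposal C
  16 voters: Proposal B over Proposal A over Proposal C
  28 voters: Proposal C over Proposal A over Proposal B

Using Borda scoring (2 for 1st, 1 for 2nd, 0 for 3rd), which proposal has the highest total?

Proposal A

Proposal A: 15×0 + 14×2 + 16×2 + 16×1 + 28×1 = 104
Proposal B: 15×2 + 14×0 + 16×1 + 16×2 + 28×0 = 78
Proposal C: 15×1 + 14×1 + 16×0 + 16×0 + 28×2 = 85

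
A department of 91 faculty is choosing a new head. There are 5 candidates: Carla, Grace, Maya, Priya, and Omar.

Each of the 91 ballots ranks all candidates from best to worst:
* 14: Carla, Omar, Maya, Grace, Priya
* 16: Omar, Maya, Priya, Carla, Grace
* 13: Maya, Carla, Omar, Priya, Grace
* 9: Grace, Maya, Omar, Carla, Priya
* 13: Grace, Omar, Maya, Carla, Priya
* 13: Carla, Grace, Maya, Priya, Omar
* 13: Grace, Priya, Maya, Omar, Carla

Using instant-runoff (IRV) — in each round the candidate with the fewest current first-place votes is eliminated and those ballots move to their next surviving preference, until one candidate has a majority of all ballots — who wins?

Carla

Round 1: Carla 27, Grace 35, Maya 13, Priya 0, Omar 16. Priya eliminated.
Round 2: Carla 27, Grace 35, Maya 13, Omar 16. Maya eliminated.
Round 3: Carla 40, Grace 35, Omar 16. Omar eliminated.
Round 4: Carla 56, Grace 35. Carla has a majority (≥46).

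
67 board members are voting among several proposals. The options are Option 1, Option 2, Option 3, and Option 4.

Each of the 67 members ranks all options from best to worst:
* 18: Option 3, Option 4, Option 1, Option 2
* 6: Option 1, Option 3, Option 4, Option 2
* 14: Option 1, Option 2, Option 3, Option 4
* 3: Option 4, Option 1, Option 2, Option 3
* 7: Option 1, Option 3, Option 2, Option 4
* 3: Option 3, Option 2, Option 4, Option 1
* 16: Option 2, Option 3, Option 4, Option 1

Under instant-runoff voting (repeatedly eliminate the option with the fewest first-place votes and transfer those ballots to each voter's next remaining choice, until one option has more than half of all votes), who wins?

Round 1: Option 1 27, Option 2 16, Option 3 21, Option 4 3. Option 4 eliminated.
Round 2: Option 1 30, Option 2 16, Option 3 21. Option 2 eliminated.
Round 3: Option 1 30, Option 3 37. Option 3 has a majority (≥34).

Option 3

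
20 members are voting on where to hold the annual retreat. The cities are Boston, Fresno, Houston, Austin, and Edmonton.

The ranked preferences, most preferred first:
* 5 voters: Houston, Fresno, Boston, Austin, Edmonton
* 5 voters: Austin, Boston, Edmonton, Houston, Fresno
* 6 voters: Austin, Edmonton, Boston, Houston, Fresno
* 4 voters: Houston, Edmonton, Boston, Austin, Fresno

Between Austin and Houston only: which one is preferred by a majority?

Austin

Austin is ranked above Houston on 11 ballots; Houston above Austin on 9.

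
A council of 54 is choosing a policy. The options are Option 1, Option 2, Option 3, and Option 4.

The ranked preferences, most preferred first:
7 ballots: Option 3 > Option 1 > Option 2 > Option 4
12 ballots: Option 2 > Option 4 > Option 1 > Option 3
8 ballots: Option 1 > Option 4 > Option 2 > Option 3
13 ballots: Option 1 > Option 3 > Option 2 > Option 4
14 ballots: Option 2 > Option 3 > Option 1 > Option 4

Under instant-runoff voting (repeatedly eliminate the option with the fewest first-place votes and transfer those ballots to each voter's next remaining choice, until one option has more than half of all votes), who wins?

Option 1

Round 1: Option 1 21, Option 2 26, Option 3 7, Option 4 0. Option 4 eliminated.
Round 2: Option 1 21, Option 2 26, Option 3 7. Option 3 eliminated.
Round 3: Option 1 28, Option 2 26. Option 1 has a majority (≥28).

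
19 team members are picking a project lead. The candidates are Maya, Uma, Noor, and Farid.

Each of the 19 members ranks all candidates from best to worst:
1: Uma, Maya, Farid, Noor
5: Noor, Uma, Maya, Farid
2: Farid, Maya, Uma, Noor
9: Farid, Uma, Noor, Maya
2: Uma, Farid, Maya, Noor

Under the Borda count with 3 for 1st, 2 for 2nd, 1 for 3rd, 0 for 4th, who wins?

Uma

Maya: 1×2 + 5×1 + 2×2 + 9×0 + 2×1 = 13
Uma: 1×3 + 5×2 + 2×1 + 9×2 + 2×3 = 39
Noor: 1×0 + 5×3 + 2×0 + 9×1 + 2×0 = 24
Farid: 1×1 + 5×0 + 2×3 + 9×3 + 2×2 = 38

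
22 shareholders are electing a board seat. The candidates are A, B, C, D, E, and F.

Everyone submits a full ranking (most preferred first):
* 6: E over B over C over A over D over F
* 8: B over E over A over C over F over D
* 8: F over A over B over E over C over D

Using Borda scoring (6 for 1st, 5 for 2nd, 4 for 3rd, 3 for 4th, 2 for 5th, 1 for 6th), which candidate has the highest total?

B

A: 6×3 + 8×4 + 8×5 = 90
B: 6×5 + 8×6 + 8×4 = 110
C: 6×4 + 8×3 + 8×2 = 64
D: 6×2 + 8×1 + 8×1 = 28
E: 6×6 + 8×5 + 8×3 = 100
F: 6×1 + 8×2 + 8×6 = 70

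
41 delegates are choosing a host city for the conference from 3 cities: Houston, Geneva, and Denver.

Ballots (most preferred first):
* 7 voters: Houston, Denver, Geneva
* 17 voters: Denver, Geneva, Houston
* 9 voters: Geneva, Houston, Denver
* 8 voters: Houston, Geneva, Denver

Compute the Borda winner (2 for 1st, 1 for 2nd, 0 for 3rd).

Geneva

Houston: 7×2 + 17×0 + 9×1 + 8×2 = 39
Geneva: 7×0 + 17×1 + 9×2 + 8×1 = 43
Denver: 7×1 + 17×2 + 9×0 + 8×0 = 41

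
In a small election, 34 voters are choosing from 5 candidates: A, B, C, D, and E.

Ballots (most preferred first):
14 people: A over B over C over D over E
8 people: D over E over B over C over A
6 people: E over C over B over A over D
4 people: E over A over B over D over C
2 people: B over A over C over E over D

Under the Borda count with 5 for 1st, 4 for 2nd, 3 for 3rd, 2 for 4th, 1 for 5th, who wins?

A: 14×5 + 8×1 + 6×2 + 4×4 + 2×4 = 114
B: 14×4 + 8×3 + 6×3 + 4×3 + 2×5 = 120
C: 14×3 + 8×2 + 6×4 + 4×1 + 2×3 = 92
D: 14×2 + 8×5 + 6×1 + 4×2 + 2×1 = 84
E: 14×1 + 8×4 + 6×5 + 4×5 + 2×2 = 100

B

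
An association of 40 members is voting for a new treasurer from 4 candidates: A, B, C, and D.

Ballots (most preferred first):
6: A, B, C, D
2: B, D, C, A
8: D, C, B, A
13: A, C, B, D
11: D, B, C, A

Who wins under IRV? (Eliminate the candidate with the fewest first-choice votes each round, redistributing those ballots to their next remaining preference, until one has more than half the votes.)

Round 1: A 19, B 2, C 0, D 19. C eliminated.
Round 2: A 19, B 2, D 19. B eliminated.
Round 3: A 19, D 21. D has a majority (≥21).

D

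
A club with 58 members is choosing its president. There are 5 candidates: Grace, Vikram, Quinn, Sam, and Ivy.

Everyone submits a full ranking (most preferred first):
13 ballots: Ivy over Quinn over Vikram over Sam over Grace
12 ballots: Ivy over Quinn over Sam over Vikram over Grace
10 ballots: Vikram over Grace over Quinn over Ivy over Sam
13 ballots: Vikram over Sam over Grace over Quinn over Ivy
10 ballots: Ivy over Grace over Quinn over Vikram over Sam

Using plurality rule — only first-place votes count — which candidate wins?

Ivy

First-place votes: Grace 0, Vikram 23, Quinn 0, Sam 0, Ivy 35.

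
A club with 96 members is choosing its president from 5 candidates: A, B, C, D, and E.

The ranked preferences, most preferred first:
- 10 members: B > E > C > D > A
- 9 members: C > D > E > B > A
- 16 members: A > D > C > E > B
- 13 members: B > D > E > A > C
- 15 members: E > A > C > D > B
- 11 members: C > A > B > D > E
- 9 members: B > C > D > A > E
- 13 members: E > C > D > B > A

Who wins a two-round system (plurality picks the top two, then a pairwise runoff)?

Round 1 first-place votes: A 16, B 32, C 20, D 0, E 28. B and E advance.
Runoff: B is ranked above E on 43 ballots, E above B on 53.

E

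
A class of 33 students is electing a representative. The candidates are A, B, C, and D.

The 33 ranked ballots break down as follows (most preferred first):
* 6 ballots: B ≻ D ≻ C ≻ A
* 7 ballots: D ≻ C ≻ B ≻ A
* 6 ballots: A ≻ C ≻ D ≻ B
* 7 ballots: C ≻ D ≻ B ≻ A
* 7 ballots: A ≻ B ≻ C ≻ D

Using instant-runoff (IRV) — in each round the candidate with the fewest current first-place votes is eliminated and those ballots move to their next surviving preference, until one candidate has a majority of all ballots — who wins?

D

Round 1: A 13, B 6, C 7, D 7. B eliminated.
Round 2: A 13, C 7, D 13. C eliminated.
Round 3: A 13, D 20. D has a majority (≥17).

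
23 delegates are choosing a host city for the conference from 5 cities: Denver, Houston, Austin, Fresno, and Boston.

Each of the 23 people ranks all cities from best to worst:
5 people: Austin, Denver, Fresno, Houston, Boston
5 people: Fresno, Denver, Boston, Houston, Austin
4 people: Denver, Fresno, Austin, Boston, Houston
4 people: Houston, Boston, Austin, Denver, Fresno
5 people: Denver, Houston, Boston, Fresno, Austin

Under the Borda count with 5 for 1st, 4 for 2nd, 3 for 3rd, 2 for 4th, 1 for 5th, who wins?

Denver: 5×4 + 5×4 + 4×5 + 4×2 + 5×5 = 93
Houston: 5×2 + 5×2 + 4×1 + 4×5 + 5×4 = 64
Austin: 5×5 + 5×1 + 4×3 + 4×3 + 5×1 = 59
Fresno: 5×3 + 5×5 + 4×4 + 4×1 + 5×2 = 70
Boston: 5×1 + 5×3 + 4×2 + 4×4 + 5×3 = 59

Denver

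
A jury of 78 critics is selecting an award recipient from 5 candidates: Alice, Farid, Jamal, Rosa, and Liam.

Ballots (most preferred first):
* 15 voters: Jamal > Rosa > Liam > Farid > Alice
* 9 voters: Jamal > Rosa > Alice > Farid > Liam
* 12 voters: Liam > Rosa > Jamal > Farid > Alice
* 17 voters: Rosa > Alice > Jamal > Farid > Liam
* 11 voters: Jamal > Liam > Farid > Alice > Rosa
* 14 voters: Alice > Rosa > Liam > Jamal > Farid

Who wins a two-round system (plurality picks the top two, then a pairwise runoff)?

Round 1 first-place votes: Alice 14, Farid 0, Jamal 35, Rosa 17, Liam 12. Jamal and Rosa advance.
Runoff: Jamal is ranked above Rosa on 35 ballots, Rosa above Jamal on 43.

Rosa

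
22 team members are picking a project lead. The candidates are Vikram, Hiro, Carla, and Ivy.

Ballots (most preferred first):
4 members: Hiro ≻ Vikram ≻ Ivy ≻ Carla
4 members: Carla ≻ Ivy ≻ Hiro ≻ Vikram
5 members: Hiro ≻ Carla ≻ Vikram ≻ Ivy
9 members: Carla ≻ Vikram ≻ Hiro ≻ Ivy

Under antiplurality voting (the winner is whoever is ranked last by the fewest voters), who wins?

Last-place votes: Vikram 4, Hiro 0, Carla 4, Ivy 14.

Hiro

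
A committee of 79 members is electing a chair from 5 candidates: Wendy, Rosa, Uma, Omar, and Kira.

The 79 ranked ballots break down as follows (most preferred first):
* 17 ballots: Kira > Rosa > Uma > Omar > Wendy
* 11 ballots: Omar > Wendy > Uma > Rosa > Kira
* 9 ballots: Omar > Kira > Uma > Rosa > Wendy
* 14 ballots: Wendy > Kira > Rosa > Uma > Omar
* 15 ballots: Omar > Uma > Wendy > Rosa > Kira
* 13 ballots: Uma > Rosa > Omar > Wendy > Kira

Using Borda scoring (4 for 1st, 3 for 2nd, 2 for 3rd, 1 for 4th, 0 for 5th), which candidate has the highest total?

Uma

Wendy: 17×0 + 11×3 + 9×0 + 14×4 + 15×2 + 13×1 = 132
Rosa: 17×3 + 11×1 + 9×1 + 14×2 + 15×1 + 13×3 = 153
Uma: 17×2 + 11×2 + 9×2 + 14×1 + 15×3 + 13×4 = 185
Omar: 17×1 + 11×4 + 9×4 + 14×0 + 15×4 + 13×2 = 183
Kira: 17×4 + 11×0 + 9×3 + 14×3 + 15×0 + 13×0 = 137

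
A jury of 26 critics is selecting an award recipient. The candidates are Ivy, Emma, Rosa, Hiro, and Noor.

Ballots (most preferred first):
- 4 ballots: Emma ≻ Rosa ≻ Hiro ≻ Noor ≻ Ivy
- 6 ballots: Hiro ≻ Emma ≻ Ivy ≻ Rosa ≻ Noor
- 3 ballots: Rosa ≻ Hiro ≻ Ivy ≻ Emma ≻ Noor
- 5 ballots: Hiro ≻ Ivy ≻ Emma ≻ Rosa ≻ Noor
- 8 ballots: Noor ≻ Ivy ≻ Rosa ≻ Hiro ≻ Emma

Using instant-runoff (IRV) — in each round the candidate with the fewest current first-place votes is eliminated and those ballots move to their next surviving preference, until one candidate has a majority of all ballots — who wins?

Round 1: Ivy 0, Emma 4, Rosa 3, Hiro 11, Noor 8. Ivy eliminated.
Round 2: Emma 4, Rosa 3, Hiro 11, Noor 8. Rosa eliminated.
Round 3: Emma 4, Hiro 14, Noor 8. Hiro has a majority (≥14).

Hiro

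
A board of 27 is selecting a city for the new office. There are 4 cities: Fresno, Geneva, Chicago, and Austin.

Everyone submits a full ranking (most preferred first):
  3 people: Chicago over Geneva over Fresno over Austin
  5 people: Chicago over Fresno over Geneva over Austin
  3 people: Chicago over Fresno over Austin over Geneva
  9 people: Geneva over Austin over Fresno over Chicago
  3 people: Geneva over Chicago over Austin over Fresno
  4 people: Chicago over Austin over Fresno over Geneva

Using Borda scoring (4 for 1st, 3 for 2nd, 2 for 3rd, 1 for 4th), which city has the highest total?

Chicago

Fresno: 3×2 + 5×3 + 3×3 + 9×2 + 3×1 + 4×2 = 59
Geneva: 3×3 + 5×2 + 3×1 + 9×4 + 3×4 + 4×1 = 74
Chicago: 3×4 + 5×4 + 3×4 + 9×1 + 3×3 + 4×4 = 78
Austin: 3×1 + 5×1 + 3×2 + 9×3 + 3×2 + 4×3 = 59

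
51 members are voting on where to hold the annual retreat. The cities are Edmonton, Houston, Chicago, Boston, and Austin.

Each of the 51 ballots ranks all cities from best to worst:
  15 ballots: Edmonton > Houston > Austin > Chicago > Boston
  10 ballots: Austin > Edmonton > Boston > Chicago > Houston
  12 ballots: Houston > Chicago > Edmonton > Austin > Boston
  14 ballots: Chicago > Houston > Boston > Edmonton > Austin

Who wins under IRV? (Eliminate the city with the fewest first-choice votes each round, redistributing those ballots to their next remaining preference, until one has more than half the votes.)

Round 1: Edmonton 15, Houston 12, Chicago 14, Boston 0, Austin 10. Boston eliminated.
Round 2: Edmonton 15, Houston 12, Chicago 14, Austin 10. Austin eliminated.
Round 3: Edmonton 25, Houston 12, Chicago 14. Houston eliminated.
Round 4: Edmonton 25, Chicago 26. Chicago has a majority (≥26).

Chicago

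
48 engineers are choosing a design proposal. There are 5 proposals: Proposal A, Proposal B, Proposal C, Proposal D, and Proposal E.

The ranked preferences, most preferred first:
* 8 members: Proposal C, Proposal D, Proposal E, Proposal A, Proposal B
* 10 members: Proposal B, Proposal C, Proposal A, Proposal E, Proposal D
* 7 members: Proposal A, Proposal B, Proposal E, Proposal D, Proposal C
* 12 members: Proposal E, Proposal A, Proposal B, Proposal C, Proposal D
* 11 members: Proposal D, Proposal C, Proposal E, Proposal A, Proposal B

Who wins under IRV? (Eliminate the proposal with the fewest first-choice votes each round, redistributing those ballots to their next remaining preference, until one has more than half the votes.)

Round 1: Proposal A 7, Proposal B 10, Proposal C 8, Proposal D 11, Proposal E 12. Proposal A eliminated.
Round 2: Proposal B 17, Proposal C 8, Proposal D 11, Proposal E 12. Proposal C eliminated.
Round 3: Proposal B 17, Proposal D 19, Proposal E 12. Proposal E eliminated.
Round 4: Proposal B 29, Proposal D 19. Proposal B has a majority (≥25).

Proposal B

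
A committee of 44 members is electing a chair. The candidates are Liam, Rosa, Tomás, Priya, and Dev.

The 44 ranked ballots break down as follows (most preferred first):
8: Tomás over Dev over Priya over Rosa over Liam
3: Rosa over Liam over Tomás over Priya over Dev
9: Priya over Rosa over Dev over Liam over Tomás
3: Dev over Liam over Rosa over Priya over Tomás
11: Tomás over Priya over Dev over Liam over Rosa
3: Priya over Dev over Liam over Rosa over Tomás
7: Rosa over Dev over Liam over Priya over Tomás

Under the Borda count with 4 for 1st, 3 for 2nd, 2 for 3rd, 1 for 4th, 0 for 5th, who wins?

Liam: 8×0 + 3×3 + 9×1 + 3×3 + 11×1 + 3×2 + 7×2 = 58
Rosa: 8×1 + 3×4 + 9×3 + 3×2 + 11×0 + 3×1 + 7×4 = 84
Tomás: 8×4 + 3×2 + 9×0 + 3×0 + 11×4 + 3×0 + 7×0 = 82
Priya: 8×2 + 3×1 + 9×4 + 3×1 + 11×3 + 3×4 + 7×1 = 110
Dev: 8×3 + 3×0 + 9×2 + 3×4 + 11×2 + 3×3 + 7×3 = 106

Priya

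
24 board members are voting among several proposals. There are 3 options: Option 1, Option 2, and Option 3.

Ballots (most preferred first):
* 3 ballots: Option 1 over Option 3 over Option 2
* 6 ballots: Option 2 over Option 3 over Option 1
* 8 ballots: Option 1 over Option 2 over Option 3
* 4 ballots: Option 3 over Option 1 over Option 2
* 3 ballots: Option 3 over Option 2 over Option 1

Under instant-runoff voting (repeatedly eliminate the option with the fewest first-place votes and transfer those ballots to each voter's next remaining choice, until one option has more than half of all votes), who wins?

Option 3

Round 1: Option 1 11, Option 2 6, Option 3 7. Option 2 eliminated.
Round 2: Option 1 11, Option 3 13. Option 3 has a majority (≥13).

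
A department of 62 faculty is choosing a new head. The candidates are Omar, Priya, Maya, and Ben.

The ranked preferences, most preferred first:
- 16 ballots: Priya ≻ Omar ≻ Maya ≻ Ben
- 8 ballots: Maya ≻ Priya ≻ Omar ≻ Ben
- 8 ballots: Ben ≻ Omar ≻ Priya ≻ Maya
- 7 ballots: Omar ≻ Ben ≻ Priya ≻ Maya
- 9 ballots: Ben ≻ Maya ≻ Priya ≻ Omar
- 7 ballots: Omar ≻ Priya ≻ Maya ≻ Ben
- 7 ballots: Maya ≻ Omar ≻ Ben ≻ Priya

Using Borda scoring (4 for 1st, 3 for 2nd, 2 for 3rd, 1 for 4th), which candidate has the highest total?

Omar: 16×3 + 8×2 + 8×3 + 7×4 + 9×1 + 7×4 + 7×3 = 174
Priya: 16×4 + 8×3 + 8×2 + 7×2 + 9×2 + 7×3 + 7×1 = 164
Maya: 16×2 + 8×4 + 8×1 + 7×1 + 9×3 + 7×2 + 7×4 = 148
Ben: 16×1 + 8×1 + 8×4 + 7×3 + 9×4 + 7×1 + 7×2 = 134

Omar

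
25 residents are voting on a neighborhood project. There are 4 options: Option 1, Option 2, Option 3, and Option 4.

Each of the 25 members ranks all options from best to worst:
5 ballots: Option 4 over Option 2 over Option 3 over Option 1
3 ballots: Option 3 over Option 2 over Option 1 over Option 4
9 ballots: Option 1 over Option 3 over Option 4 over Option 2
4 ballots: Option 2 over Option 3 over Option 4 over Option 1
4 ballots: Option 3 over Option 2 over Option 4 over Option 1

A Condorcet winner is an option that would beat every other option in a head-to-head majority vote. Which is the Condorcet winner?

Option 3

Option 3 vs Option 1: 16–9
Option 3 vs Option 2: 16–9
Option 3 vs Option 4: 20–5
Option 3 beats every other option.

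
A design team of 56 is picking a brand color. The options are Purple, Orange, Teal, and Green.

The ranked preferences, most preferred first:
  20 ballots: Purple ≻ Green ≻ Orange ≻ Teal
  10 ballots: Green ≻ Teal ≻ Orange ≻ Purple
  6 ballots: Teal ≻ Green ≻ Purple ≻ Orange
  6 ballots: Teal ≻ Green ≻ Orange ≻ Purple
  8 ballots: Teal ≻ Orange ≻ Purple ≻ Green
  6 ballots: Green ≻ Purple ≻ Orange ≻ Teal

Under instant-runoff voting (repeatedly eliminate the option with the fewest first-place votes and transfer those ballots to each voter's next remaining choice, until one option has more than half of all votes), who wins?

Round 1: Purple 20, Orange 0, Teal 20, Green 16. Orange eliminated.
Round 2: Purple 20, Teal 20, Green 16. Green eliminated.
Round 3: Purple 26, Teal 30. Teal has a majority (≥29).

Teal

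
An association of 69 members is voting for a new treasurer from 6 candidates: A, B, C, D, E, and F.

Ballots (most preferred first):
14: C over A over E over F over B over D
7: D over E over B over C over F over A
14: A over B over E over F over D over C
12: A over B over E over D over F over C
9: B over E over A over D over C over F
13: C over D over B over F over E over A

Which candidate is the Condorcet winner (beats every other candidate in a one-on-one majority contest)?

A vs B: 40–29
A vs C: 35–34
A vs D: 49–20
A vs E: 40–29
A vs F: 49–20
A beats every other candidate.

A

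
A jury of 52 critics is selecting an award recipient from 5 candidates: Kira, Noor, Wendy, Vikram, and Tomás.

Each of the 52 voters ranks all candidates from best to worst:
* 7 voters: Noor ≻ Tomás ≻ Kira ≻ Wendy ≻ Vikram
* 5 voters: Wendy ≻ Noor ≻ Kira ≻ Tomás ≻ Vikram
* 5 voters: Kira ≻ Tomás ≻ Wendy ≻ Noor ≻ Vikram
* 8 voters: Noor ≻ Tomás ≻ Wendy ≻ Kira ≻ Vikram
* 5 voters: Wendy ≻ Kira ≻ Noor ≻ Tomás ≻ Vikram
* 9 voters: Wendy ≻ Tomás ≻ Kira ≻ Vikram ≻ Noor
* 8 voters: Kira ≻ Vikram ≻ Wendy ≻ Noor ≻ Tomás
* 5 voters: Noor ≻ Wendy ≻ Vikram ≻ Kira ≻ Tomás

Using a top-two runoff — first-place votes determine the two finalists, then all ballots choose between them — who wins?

Wendy

Round 1 first-place votes: Kira 13, Noor 20, Wendy 19, Vikram 0, Tomás 0. Noor and Wendy advance.
Runoff: Noor is ranked above Wendy on 20 ballots, Wendy above Noor on 32.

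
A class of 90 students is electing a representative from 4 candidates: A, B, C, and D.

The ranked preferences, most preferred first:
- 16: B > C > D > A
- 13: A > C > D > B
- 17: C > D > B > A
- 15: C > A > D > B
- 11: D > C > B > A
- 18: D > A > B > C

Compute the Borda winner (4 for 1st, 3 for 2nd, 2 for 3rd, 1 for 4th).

C

A: 16×1 + 13×4 + 17×1 + 15×3 + 11×1 + 18×3 = 195
B: 16×4 + 13×1 + 17×2 + 15×1 + 11×2 + 18×2 = 184
C: 16×3 + 13×3 + 17×4 + 15×4 + 11×3 + 18×1 = 266
D: 16×2 + 13×2 + 17×3 + 15×2 + 11×4 + 18×4 = 255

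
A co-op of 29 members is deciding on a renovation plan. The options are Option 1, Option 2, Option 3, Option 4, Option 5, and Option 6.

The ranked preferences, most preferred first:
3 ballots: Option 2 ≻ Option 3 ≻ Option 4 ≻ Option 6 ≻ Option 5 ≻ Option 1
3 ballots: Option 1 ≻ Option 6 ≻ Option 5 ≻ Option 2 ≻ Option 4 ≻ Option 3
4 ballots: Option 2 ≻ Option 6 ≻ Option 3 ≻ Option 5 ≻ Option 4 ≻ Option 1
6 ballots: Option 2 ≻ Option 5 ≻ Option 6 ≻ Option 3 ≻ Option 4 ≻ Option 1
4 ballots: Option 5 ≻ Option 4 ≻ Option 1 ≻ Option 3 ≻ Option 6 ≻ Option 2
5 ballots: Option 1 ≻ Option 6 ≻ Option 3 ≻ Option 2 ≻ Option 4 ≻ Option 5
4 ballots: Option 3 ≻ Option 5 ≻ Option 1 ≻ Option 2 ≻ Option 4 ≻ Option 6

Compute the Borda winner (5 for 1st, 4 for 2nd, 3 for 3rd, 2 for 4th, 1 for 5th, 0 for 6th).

Option 1: 3×0 + 3×5 + 4×0 + 6×0 + 4×3 + 5×5 + 4×3 = 64
Option 2: 3×5 + 3×2 + 4×5 + 6×5 + 4×0 + 5×2 + 4×2 = 89
Option 3: 3×4 + 3×0 + 4×3 + 6×2 + 4×2 + 5×3 + 4×5 = 79
Option 4: 3×3 + 3×1 + 4×1 + 6×1 + 4×4 + 5×1 + 4×1 = 47
Option 5: 3×1 + 3×3 + 4×2 + 6×4 + 4×5 + 5×0 + 4×4 = 80
Option 6: 3×2 + 3×4 + 4×4 + 6×3 + 4×1 + 5×4 + 4×0 = 76

Option 2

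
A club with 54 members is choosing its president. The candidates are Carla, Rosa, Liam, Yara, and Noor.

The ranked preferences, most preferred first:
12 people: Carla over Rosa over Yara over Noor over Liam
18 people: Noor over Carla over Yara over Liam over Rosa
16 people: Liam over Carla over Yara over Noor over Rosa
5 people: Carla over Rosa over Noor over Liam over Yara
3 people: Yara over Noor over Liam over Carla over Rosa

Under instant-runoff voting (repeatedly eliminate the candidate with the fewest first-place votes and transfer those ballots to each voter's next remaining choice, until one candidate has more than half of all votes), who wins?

Carla

Round 1: Carla 17, Rosa 0, Liam 16, Yara 3, Noor 18. Rosa eliminated.
Round 2: Carla 17, Liam 16, Yara 3, Noor 18. Yara eliminated.
Round 3: Carla 17, Liam 16, Noor 21. Liam eliminated.
Round 4: Carla 33, Noor 21. Carla has a majority (≥28).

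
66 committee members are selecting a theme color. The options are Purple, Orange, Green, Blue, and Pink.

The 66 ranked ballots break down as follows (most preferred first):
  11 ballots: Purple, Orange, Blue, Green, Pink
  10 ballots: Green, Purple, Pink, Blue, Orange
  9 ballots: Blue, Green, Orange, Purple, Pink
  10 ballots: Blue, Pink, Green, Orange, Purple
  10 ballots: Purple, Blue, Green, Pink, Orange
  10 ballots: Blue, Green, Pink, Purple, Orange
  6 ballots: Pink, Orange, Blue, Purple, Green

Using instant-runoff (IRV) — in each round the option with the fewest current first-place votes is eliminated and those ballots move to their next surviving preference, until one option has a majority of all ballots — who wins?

Round 1: Purple 21, Orange 0, Green 10, Blue 29, Pink 6. Orange eliminated.
Round 2: Purple 21, Green 10, Blue 29, Pink 6. Pink eliminated.
Round 3: Purple 21, Green 10, Blue 35. Blue has a majority (≥34).

Blue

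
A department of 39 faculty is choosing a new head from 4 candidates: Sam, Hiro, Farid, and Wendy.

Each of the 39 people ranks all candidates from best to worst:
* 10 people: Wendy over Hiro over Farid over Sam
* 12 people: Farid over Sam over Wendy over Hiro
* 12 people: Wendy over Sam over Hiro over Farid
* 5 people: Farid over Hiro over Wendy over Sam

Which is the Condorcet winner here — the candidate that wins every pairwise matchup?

Wendy

Wendy vs Sam: 27–12
Wendy vs Hiro: 34–5
Wendy vs Farid: 22–17
Wendy beats every other candidate.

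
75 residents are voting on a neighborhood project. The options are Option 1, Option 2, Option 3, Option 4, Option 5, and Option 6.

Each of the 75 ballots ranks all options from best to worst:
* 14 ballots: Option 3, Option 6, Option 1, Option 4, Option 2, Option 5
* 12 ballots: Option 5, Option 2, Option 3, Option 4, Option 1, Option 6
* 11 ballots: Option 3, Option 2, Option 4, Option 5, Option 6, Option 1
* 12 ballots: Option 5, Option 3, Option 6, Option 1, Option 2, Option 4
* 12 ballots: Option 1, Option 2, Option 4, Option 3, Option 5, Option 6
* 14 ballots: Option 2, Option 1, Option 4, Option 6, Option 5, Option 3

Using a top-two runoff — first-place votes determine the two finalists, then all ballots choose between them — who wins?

Round 1 first-place votes: Option 1 12, Option 2 14, Option 3 25, Option 4 0, Option 5 24, Option 6 0. Option 3 and Option 5 advance.
Runoff: Option 3 is ranked above Option 5 on 37 ballots, Option 5 above Option 3 on 38.

Option 5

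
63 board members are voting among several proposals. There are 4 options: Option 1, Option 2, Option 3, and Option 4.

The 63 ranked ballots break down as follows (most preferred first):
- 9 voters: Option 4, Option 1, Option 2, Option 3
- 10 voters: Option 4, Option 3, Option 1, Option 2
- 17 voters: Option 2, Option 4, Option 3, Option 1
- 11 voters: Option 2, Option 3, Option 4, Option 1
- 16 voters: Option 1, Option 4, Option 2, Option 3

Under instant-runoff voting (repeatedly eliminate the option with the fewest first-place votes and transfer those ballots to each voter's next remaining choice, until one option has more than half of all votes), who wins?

Option 4

Round 1: Option 1 16, Option 2 28, Option 3 0, Option 4 19. Option 3 eliminated.
Round 2: Option 1 16, Option 2 28, Option 4 19. Option 1 eliminated.
Round 3: Option 2 28, Option 4 35. Option 4 has a majority (≥32).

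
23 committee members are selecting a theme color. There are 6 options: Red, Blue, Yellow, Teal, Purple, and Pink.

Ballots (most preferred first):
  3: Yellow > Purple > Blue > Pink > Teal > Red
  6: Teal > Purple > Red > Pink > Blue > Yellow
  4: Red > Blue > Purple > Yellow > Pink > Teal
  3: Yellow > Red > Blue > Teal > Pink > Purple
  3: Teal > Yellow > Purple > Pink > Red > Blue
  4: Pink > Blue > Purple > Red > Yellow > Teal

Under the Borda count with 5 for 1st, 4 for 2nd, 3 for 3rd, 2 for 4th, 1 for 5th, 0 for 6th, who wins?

Red: 3×0 + 6×3 + 4×5 + 3×4 + 3×1 + 4×2 = 61
Blue: 3×3 + 6×1 + 4×4 + 3×3 + 3×0 + 4×4 = 56
Yellow: 3×5 + 6×0 + 4×2 + 3×5 + 3×4 + 4×1 = 54
Teal: 3×1 + 6×5 + 4×0 + 3×2 + 3×5 + 4×0 = 54
Purple: 3×4 + 6×4 + 4×3 + 3×0 + 3×3 + 4×3 = 69
Pink: 3×2 + 6×2 + 4×1 + 3×1 + 3×2 + 4×5 = 51

Purple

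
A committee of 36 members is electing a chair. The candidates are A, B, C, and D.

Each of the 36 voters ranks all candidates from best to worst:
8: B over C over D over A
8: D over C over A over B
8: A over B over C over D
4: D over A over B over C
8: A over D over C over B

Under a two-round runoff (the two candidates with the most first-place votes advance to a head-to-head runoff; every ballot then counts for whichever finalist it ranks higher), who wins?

Round 1 first-place votes: A 16, B 8, C 0, D 12. A and D advance.
Runoff: A is ranked above D on 16 ballots, D above A on 20.

D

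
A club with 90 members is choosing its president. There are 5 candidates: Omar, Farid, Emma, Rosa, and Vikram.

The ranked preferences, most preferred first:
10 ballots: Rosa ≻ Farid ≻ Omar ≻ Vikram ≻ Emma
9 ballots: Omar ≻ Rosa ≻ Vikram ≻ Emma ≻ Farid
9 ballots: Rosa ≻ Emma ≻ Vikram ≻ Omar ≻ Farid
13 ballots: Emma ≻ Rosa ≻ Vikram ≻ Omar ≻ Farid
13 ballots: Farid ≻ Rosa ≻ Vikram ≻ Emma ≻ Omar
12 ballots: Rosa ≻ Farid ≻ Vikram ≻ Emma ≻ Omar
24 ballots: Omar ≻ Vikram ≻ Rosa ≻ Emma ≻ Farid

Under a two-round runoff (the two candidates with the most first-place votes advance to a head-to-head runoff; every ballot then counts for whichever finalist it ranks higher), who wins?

Rosa

Round 1 first-place votes: Omar 33, Farid 13, Emma 13, Rosa 31, Vikram 0. Omar and Rosa advance.
Runoff: Omar is ranked above Rosa on 33 ballots, Rosa above Omar on 57.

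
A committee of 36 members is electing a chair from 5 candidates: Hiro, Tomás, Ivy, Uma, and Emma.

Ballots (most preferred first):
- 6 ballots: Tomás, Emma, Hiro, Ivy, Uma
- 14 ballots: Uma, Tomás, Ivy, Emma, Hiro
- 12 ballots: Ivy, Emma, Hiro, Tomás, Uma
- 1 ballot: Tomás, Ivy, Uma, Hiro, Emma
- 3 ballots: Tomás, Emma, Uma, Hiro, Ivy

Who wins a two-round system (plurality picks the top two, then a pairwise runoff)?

Round 1 first-place votes: Hiro 0, Tomás 10, Ivy 12, Uma 14, Emma 0. Uma and Ivy advance.
Runoff: Uma is ranked above Ivy on 17 ballots, Ivy above Uma on 19.

Ivy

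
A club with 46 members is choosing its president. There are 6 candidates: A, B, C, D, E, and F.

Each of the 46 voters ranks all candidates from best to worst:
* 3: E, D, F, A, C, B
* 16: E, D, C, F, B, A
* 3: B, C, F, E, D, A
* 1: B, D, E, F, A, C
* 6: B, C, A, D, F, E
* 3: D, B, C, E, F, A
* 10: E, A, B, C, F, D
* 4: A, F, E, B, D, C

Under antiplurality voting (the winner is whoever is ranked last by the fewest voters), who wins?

F

Last-place votes: A 22, B 3, C 5, D 10, E 6, F 0.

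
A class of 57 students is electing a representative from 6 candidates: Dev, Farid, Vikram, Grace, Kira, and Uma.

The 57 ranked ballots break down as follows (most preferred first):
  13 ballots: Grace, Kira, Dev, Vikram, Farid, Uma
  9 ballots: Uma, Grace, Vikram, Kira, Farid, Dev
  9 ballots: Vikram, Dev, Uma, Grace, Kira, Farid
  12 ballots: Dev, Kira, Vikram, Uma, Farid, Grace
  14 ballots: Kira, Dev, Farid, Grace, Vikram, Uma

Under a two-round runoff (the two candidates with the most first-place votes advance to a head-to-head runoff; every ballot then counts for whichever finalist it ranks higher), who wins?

Round 1 first-place votes: Dev 12, Farid 0, Vikram 9, Grace 13, Kira 14, Uma 9. Kira and Grace advance.
Runoff: Kira is ranked above Grace on 26 ballots, Grace above Kira on 31.

Grace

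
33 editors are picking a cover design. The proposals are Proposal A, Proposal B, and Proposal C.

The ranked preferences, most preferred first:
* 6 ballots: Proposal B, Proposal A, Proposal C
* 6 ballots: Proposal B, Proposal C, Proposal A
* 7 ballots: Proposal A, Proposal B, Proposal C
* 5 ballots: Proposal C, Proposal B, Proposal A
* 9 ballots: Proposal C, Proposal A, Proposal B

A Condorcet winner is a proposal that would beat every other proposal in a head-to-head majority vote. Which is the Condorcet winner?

Proposal B

Proposal B vs Proposal A: 17–16
Proposal B vs Proposal C: 19–14
Proposal B beats every other proposal.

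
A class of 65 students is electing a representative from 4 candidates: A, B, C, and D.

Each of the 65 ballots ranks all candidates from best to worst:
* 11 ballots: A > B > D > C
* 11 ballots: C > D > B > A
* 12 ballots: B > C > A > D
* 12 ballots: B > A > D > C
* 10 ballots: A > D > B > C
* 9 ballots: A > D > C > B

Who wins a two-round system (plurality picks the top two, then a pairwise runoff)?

Round 1 first-place votes: A 30, B 24, C 11, D 0. A and B advance.
Runoff: A is ranked above B on 30 ballots, B above A on 35.

B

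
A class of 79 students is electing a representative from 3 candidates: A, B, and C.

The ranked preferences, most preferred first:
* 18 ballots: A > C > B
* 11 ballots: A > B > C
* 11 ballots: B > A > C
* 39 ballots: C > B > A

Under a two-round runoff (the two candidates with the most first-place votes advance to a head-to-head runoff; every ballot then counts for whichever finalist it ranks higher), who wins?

A

Round 1 first-place votes: A 29, B 11, C 39. C and A advance.
Runoff: C is ranked above A on 39 ballots, A above C on 40.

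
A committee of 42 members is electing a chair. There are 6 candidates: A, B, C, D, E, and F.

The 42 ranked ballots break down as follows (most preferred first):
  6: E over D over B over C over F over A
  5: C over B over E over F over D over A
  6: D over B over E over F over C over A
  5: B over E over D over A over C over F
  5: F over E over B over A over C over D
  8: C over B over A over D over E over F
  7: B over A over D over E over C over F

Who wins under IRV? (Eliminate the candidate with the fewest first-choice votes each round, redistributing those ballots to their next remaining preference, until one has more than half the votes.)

Round 1: A 0, B 12, C 13, D 6, E 6, F 5. A eliminated.
Round 2: B 12, C 13, D 6, E 6, F 5. F eliminated.
Round 3: B 12, C 13, D 6, E 11. D eliminated.
Round 4: B 18, C 13, E 11. E eliminated.
Round 5: B 29, C 13. B has a majority (≥22).

B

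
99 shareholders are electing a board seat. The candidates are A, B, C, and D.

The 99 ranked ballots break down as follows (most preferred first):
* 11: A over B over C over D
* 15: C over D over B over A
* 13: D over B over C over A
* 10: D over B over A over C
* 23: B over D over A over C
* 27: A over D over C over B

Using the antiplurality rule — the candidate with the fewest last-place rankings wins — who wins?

Last-place votes: A 28, B 27, C 33, D 11.

D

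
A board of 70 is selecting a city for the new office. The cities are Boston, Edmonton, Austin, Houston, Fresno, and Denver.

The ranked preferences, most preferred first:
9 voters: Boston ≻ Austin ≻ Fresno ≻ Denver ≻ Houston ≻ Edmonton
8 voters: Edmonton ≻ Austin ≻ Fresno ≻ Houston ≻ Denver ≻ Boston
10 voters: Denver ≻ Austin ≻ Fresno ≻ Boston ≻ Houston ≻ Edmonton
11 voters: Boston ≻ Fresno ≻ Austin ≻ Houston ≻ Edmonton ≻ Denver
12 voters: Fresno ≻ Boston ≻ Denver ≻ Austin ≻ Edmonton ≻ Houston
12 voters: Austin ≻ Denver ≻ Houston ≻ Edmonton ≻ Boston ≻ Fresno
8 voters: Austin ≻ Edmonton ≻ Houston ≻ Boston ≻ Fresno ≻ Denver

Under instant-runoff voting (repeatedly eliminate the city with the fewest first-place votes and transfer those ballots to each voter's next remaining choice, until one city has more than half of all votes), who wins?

Austin

Round 1: Boston 20, Edmonton 8, Austin 20, Houston 0, Fresno 12, Denver 10. Houston eliminated.
Round 2: Boston 20, Edmonton 8, Austin 20, Fresno 12, Denver 10. Edmonton eliminated.
Round 3: Boston 20, Austin 28, Fresno 12, Denver 10. Denver eliminated.
Round 4: Boston 20, Austin 38, Fresno 12. Austin has a majority (≥36).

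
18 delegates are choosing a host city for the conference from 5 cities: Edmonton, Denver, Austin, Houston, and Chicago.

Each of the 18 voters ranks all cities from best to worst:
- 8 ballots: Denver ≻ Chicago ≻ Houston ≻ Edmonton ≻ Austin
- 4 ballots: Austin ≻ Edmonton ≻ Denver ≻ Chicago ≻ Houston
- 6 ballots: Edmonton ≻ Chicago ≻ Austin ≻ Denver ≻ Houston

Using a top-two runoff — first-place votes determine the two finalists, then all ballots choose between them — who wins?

Edmonton

Round 1 first-place votes: Edmonton 6, Denver 8, Austin 4, Houston 0, Chicago 0. Denver and Edmonton advance.
Runoff: Denver is ranked above Edmonton on 8 ballots, Edmonton above Denver on 10.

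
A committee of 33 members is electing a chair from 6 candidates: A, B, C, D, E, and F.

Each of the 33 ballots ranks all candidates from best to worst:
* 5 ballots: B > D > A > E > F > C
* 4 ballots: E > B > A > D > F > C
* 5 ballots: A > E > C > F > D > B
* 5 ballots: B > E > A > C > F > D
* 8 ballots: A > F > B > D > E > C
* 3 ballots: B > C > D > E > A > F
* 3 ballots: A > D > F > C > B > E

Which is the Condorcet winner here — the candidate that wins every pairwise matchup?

B vs A: 17–16
B vs C: 25–8
B vs D: 25–8
B vs E: 24–9
B vs F: 17–16
B beats every other candidate.

B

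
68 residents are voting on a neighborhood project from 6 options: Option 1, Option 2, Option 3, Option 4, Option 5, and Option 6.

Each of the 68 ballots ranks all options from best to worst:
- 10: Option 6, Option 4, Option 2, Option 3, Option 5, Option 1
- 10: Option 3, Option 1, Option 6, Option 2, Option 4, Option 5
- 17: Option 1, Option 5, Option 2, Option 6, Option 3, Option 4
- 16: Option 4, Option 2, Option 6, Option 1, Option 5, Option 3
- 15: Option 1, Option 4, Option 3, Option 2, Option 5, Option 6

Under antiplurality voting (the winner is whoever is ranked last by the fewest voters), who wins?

Last-place votes: Option 1 10, Option 2 0, Option 3 16, Option 4 17, Option 5 10, Option 6 15.

Option 2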